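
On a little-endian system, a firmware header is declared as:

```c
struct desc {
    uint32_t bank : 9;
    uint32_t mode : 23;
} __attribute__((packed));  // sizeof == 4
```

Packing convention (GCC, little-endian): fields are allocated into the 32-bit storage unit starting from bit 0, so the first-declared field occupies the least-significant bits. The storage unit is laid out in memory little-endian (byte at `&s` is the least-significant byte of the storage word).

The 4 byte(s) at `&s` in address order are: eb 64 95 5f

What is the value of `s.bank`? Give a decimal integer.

235

[0]=0xeb [1]=0x64 [2]=0x95 [3]=0x5f (little-endian) → word 0x5f9564eb
bank [0+:9] = (word>>0) & 0x1ff = 235  ←
mode [9+:23] = (word>>9) & 0x7fffff = 3132082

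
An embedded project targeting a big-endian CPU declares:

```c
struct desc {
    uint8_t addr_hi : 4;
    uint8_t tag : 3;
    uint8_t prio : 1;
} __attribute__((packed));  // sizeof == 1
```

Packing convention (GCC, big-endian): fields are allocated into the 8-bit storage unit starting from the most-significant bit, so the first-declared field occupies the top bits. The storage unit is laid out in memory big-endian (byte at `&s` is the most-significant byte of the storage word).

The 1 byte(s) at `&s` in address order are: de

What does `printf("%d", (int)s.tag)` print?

[0]=0xde (big-endian) → word 0xde
addr_hi [4+:4] = (word>>4) & 0xf = 13
tag [1+:3] = (word>>1) & 0x7 = 7  ←
prio [0+:1] = (word>>0) & 0x1 = 0

7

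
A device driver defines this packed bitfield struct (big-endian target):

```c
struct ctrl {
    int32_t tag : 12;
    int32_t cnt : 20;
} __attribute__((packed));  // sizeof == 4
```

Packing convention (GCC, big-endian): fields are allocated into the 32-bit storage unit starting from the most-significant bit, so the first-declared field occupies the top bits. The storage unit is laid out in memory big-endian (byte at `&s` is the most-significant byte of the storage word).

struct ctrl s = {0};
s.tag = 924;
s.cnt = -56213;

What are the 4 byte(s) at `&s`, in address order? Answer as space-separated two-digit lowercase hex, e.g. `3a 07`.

[20+:12] tag=924 & 0xfff = 0x39c; word=0x39c00000
[0+:20] cnt=-56213 & 0xfffff = 0xf246b; word=0x39cf246b
word = 0x39cf246b → big-endian bytes:
  [0]=0x39  [1]=0xcf  [2]=0x24  [3]=0x6b

39 cf 24 6b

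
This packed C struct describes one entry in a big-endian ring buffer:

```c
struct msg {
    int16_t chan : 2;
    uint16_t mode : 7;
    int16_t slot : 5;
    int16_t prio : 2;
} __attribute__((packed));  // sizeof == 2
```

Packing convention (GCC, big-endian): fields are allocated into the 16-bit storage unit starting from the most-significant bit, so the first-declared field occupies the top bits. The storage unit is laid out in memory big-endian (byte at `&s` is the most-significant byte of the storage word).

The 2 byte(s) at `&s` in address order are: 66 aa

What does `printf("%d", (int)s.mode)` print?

[0]=0x66 [1]=0xaa (big-endian) → word 0x66aa
chan:2 @ bit 14 → (0x66aa>>14)&0x3 = 0x1
mode:7 @ bit 7 → (0x66aa>>7)&0x7f = 0x4d  ←
slot:5 @ bit 2 → (0x66aa>>2)&0x1f = 0xa
prio:2 @ bit 0 → (0x66aa>>0)&0x3 = 0x2

77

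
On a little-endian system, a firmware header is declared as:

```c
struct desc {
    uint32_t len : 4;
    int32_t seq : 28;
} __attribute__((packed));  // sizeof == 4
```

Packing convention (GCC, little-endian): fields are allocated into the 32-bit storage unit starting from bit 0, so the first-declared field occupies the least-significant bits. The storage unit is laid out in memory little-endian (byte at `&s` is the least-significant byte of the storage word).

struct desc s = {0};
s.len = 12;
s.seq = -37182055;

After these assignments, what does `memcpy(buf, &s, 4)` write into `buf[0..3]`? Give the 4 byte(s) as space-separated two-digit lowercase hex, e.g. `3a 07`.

9c 59 8a dc

len (4b) val=12 bits=0xc at bit 0: 0x0000000c
seq (28b) val=-37182055 bits=0xdc8a599 at bit 4: 0xdc8a599c
word = 0xdc8a599c → little-endian bytes:
  [0]=0x9c  [1]=0x59  [2]=0x8a  [3]=0xdc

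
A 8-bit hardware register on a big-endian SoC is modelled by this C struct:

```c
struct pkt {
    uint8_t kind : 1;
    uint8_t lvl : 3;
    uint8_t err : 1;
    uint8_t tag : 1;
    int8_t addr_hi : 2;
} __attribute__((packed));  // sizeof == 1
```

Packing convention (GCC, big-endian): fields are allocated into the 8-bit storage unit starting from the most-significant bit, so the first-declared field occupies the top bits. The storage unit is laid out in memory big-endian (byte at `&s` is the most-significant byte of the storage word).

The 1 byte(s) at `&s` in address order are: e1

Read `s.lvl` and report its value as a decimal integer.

[0]=0xe1 (big-endian) → word 0xe1
kind [7+:1] = (word>>7) & 0x1 = 1
lvl [4+:3] = (word>>4) & 0x7 = 6  ←
err [3+:1] = (word>>3) & 0x1 = 0
tag [2+:1] = (word>>2) & 0x1 = 0
addr_hi [0+:2] = (word>>0) & 0x3 = 1

6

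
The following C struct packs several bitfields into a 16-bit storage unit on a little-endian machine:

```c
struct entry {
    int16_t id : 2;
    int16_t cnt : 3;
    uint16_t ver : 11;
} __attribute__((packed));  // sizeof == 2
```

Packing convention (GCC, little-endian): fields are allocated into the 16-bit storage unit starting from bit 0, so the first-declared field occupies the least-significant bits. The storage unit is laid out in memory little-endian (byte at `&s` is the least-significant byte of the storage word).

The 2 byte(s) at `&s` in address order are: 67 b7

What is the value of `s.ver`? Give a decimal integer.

1467

[0]=0x67 [1]=0xb7 (little-endian) → word 0xb767
id:2 @ bit 0 → (0xb767>>0)&0x3 = 0x3
cnt:3 @ bit 2 → (0xb767>>2)&0x7 = 0x1
ver:11 @ bit 5 → (0xb767>>5)&0x7ff = 0x5bb  ←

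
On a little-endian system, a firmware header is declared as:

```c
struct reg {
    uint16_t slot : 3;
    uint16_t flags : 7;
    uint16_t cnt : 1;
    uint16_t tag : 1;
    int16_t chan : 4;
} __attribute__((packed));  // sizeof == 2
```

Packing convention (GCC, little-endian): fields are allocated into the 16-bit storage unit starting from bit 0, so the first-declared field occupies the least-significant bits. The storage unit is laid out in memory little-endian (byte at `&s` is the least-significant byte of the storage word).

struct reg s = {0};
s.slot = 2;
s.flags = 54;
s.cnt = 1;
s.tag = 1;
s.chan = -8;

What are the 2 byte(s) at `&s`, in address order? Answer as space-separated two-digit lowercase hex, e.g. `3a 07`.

b2 8d

[0+:3] slot=2 & 0x7 = 0x2; word=0x0002
[3+:7] flags=54 & 0x7f = 0x36; word=0x01b2
[10+:1] cnt=1 & 0x1 = 0x1; word=0x05b2
[11+:1] tag=1 & 0x1 = 0x1; word=0x0db2
[12+:4] chan=-8 & 0xf = 0x8; word=0x8db2
word = 0x8db2 → little-endian bytes:
  [0]=0xb2  [1]=0x8d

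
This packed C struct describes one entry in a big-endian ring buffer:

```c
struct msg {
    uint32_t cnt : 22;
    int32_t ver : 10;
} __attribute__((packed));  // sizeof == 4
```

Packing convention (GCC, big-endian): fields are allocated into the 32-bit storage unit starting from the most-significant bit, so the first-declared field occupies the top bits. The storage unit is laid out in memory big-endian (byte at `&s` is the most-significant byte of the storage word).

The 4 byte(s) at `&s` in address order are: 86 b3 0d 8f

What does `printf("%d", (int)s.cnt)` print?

2206915

[0]=0x86 [1]=0xb3 [2]=0x0d [3]=0x8f (big-endian) → word 0x86b30d8f
cnt:22 @ bit 10 → (0x86b30d8f>>10)&0x3fffff = 0x21acc3  ←
ver:10 @ bit 0 → (0x86b30d8f>>0)&0x3ff = 0x18f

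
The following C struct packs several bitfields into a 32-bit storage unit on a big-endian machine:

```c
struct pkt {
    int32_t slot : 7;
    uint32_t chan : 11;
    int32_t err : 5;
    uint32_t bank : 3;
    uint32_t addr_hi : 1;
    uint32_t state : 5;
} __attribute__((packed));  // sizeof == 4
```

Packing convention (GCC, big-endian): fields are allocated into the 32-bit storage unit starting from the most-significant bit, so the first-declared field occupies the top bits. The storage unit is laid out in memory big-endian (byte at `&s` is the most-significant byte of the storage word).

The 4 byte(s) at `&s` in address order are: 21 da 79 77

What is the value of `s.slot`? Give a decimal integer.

16

[0]=0x21 [1]=0xda [2]=0x79 [3]=0x77 (big-endian) → word 0x21da7977
slot:7 @ bit 25 → (0x21da7977>>25)&0x7f = 0x10  ←
chan:11 @ bit 14 → (0x21da7977>>14)&0x7ff = 0x769
err:5 @ bit 9 → (0x21da7977>>9)&0x1f = 0x1c
bank:3 @ bit 6 → (0x21da7977>>6)&0x7 = 0x5
addr_hi:1 @ bit 5 → (0x21da7977>>5)&0x1 = 0x1
state:5 @ bit 0 → (0x21da7977>>0)&0x1f = 0x17
slot signed 7b, MSB=0: value = 16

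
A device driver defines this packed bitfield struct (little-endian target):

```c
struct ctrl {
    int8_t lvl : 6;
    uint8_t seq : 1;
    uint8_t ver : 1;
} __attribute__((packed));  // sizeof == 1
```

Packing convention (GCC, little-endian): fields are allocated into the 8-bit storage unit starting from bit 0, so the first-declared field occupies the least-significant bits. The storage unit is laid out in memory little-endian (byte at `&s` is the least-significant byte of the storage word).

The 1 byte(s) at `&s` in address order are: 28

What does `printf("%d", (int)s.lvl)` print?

-24

[0]=0x28 (little-endian) → word 0x28
lvl [0+:6] = (word>>0) & 0x3f = 40  ←
seq [6+:1] = (word>>6) & 0x1 = 0
ver [7+:1] = (word>>7) & 0x1 = 0
lvl signed 6b, MSB=1: 40 - 64 = -24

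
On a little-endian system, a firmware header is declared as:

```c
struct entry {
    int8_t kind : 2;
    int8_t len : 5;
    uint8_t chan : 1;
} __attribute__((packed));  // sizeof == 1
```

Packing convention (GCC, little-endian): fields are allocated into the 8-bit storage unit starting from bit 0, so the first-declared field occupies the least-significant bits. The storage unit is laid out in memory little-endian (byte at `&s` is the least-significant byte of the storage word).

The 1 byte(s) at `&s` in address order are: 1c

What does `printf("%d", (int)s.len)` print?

[0]=0x1c (little-endian) → word 0x1c
kind [0+:2] = (word>>0) & 0x3 = 0
len [2+:5] = (word>>2) & 0x1f = 7  ←
chan [7+:1] = (word>>7) & 0x1 = 0
len signed 5b, MSB=0: value = 7

7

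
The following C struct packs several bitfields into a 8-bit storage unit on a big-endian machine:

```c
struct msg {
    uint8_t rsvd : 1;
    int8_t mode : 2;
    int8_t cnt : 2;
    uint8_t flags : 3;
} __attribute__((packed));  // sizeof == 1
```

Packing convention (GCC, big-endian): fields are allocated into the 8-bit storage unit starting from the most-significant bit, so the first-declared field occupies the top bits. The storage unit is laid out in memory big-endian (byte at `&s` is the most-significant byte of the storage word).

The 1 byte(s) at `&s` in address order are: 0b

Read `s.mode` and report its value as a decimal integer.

[0]=0x0b (big-endian) → word 0x0b
rsvd:1 @ bit 7 → (0x0b>>7)&0x1 = 0x0
mode:2 @ bit 5 → (0x0b>>5)&0x3 = 0x0  ←
cnt:2 @ bit 3 → (0x0b>>3)&0x3 = 0x1
flags:3 @ bit 0 → (0x0b>>0)&0x7 = 0x3
mode signed 2b, MSB=0: value = 0

0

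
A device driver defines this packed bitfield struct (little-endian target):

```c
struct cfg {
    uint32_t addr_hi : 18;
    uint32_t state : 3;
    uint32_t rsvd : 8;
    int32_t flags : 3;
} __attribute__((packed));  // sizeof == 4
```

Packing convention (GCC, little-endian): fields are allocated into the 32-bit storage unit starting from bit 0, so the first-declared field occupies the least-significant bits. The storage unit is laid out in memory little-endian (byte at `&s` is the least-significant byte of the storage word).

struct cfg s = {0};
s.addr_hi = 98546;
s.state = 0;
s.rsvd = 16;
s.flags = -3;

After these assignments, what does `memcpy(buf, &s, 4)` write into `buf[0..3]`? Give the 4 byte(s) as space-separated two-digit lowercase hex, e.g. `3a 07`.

addr_hi (18b) val=98546 bits=0x180f2 at bit 0: 0x000180f2
state (3b) val=0 bits=0x0 at bit 18: 0x000180f2
rsvd (8b) val=16 bits=0x10 at bit 21: 0x020180f2
flags (3b) val=-3 bits=0x5 at bit 29: 0xa20180f2
word = 0xa20180f2 → little-endian bytes:
  [0]=0xf2  [1]=0x80  [2]=0x01  [3]=0xa2

f2 80 01 a2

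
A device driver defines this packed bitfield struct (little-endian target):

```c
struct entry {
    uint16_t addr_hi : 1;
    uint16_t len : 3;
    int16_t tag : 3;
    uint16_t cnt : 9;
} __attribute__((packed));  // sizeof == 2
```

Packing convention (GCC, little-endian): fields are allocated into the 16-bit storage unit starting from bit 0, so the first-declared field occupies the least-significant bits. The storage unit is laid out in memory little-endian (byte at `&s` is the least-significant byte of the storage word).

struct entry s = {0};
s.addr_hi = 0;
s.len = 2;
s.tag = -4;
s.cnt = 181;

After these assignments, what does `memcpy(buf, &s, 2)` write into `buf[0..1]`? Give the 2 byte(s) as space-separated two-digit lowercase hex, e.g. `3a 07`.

c4 5a

addr_hi:1 = 0 → 0x0 << 0 → word 0x0000
len:3 = 2 → 0x2 << 1 → word 0x0004
tag:3 = -4 → 0x4 << 4 → word 0x0044
cnt:9 = 181 → 0xb5 << 7 → word 0x5ac4
word = 0x5ac4 → little-endian bytes:
  [0]=0xc4  [1]=0x5a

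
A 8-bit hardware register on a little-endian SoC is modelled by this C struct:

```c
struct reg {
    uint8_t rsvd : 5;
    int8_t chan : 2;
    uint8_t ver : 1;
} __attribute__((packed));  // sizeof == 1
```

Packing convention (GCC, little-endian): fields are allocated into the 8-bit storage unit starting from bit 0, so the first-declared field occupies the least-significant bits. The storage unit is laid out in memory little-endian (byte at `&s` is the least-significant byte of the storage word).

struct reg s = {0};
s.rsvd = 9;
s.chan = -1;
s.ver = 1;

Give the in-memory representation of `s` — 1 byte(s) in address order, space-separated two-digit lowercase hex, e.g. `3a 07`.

e9

[0+:5] rsvd=9 & 0x1f = 0x9; word=0x09
[5+:2] chan=-1 & 0x3 = 0x3; word=0x69
[7+:1] ver=1 & 0x1 = 0x1; word=0xe9
word = 0xe9 → little-endian bytes:
  [0]=0xe9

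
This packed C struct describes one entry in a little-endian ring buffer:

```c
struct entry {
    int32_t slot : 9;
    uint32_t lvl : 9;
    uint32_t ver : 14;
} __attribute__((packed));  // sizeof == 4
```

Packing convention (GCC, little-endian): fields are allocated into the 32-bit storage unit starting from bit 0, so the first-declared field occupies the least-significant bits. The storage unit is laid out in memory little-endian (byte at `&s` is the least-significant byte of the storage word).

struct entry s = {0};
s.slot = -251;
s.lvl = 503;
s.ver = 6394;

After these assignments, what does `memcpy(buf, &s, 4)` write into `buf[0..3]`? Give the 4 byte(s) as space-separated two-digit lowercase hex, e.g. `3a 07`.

slot (9b) val=-251 bits=0x105 at bit 0: 0x00000105
lvl (9b) val=503 bits=0x1f7 at bit 9: 0x0003ef05
ver (14b) val=6394 bits=0x18fa at bit 18: 0x63ebef05
word = 0x63ebef05 → little-endian bytes:
  [0]=0x05  [1]=0xef  [2]=0xeb  [3]=0x63

05 ef eb 63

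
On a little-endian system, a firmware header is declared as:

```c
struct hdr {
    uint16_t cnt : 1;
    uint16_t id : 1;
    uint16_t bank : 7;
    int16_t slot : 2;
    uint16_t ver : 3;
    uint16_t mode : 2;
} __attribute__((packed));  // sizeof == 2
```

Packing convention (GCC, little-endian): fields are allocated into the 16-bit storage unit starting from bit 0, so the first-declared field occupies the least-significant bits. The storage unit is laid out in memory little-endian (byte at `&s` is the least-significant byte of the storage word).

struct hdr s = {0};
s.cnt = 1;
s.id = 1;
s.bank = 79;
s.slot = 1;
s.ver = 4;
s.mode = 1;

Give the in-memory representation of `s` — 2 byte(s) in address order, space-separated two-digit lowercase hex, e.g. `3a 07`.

cnt (1b) val=1 bits=0x1 at bit 0: 0x0001
id (1b) val=1 bits=0x1 at bit 1: 0x0003
bank (7b) val=79 bits=0x4f at bit 2: 0x013f
slot (2b) val=1 bits=0x1 at bit 9: 0x033f
ver (3b) val=4 bits=0x4 at bit 11: 0x233f
mode (2b) val=1 bits=0x1 at bit 14: 0x633f
word = 0x633f → little-endian bytes:
  [0]=0x3f  [1]=0x63

3f 63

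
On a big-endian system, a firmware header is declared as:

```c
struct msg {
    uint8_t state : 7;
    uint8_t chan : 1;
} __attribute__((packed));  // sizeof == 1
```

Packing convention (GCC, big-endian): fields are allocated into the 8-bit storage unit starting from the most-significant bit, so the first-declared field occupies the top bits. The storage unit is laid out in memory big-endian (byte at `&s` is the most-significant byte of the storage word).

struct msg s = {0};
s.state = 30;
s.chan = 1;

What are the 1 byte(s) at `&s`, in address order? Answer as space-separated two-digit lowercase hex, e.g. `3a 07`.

[1+:7] state=30 & 0x7f = 0x1e; word=0x3c
[0+:1] chan=1 & 0x1 = 0x1; word=0x3d
word = 0x3d → big-endian bytes:
  [0]=0x3d

3d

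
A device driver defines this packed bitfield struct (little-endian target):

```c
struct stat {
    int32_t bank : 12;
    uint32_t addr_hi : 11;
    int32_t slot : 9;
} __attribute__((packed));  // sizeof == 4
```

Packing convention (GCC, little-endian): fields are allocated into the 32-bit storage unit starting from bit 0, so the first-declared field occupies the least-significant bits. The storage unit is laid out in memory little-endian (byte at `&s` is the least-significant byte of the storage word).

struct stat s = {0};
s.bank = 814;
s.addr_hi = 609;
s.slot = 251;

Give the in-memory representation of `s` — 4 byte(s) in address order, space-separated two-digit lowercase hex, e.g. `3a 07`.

2e 13 a6 7d

[0+:12] bank=814 & 0xfff = 0x32e; word=0x0000032e
[12+:11] addr_hi=609 & 0x7ff = 0x261; word=0x0026132e
[23+:9] slot=251 & 0x1ff = 0xfb; word=0x7da6132e
word = 0x7da6132e → little-endian bytes:
  [0]=0x2e  [1]=0x13  [2]=0xa6  [3]=0x7d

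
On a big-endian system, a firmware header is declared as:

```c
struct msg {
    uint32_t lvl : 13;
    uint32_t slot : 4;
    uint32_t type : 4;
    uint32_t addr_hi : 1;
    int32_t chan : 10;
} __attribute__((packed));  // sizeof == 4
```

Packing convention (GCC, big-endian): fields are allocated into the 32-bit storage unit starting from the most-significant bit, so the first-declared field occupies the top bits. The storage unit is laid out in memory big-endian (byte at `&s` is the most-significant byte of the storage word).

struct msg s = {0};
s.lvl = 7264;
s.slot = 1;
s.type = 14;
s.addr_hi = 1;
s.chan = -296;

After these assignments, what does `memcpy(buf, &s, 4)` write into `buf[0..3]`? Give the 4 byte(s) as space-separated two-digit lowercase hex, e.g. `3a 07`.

e3 00 f6 d8

lvl:13 = 7264 → 0x1c60 << 19 → word 0xe3000000
slot:4 = 1 → 0x1 << 15 → word 0xe3008000
type:4 = 14 → 0xe << 11 → word 0xe300f000
addr_hi:1 = 1 → 0x1 << 10 → word 0xe300f400
chan:10 = -296 → 0x2d8 << 0 → word 0xe300f6d8
word = 0xe300f6d8 → big-endian bytes:
  [0]=0xe3  [1]=0x00  [2]=0xf6  [3]=0xd8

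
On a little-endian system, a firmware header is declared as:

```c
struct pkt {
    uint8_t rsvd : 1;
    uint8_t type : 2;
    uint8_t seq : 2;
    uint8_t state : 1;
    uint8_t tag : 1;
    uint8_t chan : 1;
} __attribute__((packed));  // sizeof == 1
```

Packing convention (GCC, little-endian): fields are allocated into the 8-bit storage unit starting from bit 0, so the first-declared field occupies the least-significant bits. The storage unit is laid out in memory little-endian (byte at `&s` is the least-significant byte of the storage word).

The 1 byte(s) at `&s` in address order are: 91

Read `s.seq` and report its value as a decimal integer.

[0]=0x91 (little-endian) → word 0x91
rsvd:1 @ bit 0 → (0x91>>0)&0x1 = 0x1
type:2 @ bit 1 → (0x91>>1)&0x3 = 0x0
seq:2 @ bit 3 → (0x91>>3)&0x3 = 0x2  ←
state:1 @ bit 5 → (0x91>>5)&0x1 = 0x0
tag:1 @ bit 6 → (0x91>>6)&0x1 = 0x0
chan:1 @ bit 7 → (0x91>>7)&0x1 = 0x1

2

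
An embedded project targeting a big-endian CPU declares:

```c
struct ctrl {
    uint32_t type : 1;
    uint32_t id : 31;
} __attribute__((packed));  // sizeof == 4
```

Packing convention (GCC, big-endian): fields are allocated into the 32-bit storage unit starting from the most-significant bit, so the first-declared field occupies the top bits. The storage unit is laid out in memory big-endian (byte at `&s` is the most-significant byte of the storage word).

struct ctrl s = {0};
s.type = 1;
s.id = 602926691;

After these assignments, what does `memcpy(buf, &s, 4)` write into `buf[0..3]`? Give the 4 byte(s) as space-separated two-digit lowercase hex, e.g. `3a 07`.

a3 ef ee 63

type (1b) val=1 bits=0x1 at bit 31: 0x80000000
id (31b) val=602926691 bits=0x23efee63 at bit 0: 0xa3efee63
word = 0xa3efee63 → big-endian bytes:
  [0]=0xa3  [1]=0xef  [2]=0xee  [3]=0x63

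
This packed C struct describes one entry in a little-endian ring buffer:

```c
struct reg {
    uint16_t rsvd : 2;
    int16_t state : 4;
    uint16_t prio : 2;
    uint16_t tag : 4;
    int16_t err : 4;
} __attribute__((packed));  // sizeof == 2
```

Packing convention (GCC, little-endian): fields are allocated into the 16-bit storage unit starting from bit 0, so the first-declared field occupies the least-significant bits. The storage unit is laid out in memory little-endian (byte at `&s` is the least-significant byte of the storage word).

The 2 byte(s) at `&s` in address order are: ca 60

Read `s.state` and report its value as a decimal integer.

[0]=0xca [1]=0x60 (little-endian) → word 0x60ca
rsvd [0+:2] = (word>>0) & 0x3 = 2
state [2+:4] = (word>>2) & 0xf = 2  ←
prio [6+:2] = (word>>6) & 0x3 = 3
tag [8+:4] = (word>>8) & 0xf = 0
err [12+:4] = (word>>12) & 0xf = 6
state signed 4b, MSB=0: value = 2

2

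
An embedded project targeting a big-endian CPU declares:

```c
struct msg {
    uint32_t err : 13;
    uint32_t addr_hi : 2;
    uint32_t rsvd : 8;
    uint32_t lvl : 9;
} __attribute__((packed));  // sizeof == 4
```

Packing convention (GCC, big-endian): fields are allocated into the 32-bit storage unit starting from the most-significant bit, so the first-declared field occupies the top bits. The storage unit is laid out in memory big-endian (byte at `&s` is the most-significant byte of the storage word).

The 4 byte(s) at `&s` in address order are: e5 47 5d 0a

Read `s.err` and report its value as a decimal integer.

7336

[0]=0xe5 [1]=0x47 [2]=0x5d [3]=0x0a (big-endian) → word 0xe5475d0a
err:13 @ bit 19 → (0xe5475d0a>>19)&0x1fff = 0x1ca8  ←
addr_hi:2 @ bit 17 → (0xe5475d0a>>17)&0x3 = 0x3
rsvd:8 @ bit 9 → (0xe5475d0a>>9)&0xff = 0xae
lvl:9 @ bit 0 → (0xe5475d0a>>0)&0x1ff = 0x10a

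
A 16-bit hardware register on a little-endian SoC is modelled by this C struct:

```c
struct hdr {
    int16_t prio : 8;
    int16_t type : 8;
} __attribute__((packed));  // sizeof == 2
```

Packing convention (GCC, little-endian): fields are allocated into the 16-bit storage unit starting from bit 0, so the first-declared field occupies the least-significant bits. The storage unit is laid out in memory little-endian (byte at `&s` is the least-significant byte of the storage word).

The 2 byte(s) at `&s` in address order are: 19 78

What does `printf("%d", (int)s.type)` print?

120

[0]=0x19 [1]=0x78 (little-endian) → word 0x7819
prio:8 @ bit 0 → (0x7819>>0)&0xff = 0x19
type:8 @ bit 8 → (0x7819>>8)&0xff = 0x78  ←
type signed 8b, MSB=0: value = 120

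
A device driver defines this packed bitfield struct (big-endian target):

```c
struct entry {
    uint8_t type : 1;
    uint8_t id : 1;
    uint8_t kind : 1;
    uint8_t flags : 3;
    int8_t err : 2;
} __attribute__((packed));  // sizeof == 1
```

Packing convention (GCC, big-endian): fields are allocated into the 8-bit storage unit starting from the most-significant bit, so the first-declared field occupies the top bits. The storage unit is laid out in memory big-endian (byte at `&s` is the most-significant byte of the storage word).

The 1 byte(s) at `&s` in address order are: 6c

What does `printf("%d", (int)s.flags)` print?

[0]=0x6c (big-endian) → word 0x6c
type:1 @ bit 7 → (0x6c>>7)&0x1 = 0x0
id:1 @ bit 6 → (0x6c>>6)&0x1 = 0x1
kind:1 @ bit 5 → (0x6c>>5)&0x1 = 0x1
flags:3 @ bit 2 → (0x6c>>2)&0x7 = 0x3  ←
err:2 @ bit 0 → (0x6c>>0)&0x3 = 0x0

3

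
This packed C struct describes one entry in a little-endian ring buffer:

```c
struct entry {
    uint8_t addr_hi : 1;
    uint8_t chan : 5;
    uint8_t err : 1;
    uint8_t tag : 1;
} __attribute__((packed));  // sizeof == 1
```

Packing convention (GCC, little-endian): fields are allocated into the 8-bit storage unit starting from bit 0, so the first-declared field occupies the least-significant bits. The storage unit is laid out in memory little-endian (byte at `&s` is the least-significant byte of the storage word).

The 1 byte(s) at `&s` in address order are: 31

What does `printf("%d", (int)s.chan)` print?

[0]=0x31 (little-endian) → word 0x31
addr_hi [0+:1] = (word>>0) & 0x1 = 1
chan [1+:5] = (word>>1) & 0x1f = 24  ←
err [6+:1] = (word>>6) & 0x1 = 0
tag [7+:1] = (word>>7) & 0x1 = 0

24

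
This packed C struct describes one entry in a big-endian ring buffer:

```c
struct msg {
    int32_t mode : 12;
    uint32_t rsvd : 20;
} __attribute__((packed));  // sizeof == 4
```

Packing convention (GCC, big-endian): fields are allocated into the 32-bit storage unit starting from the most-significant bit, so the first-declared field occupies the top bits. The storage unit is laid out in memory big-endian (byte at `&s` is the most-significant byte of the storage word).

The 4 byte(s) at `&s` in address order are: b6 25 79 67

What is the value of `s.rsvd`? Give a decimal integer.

[0]=0xb6 [1]=0x25 [2]=0x79 [3]=0x67 (big-endian) → word 0xb6257967
mode [20+:12] = (word>>20) & 0xfff = 2914
rsvd [0+:20] = (word>>0) & 0xfffff = 358759  ←

358759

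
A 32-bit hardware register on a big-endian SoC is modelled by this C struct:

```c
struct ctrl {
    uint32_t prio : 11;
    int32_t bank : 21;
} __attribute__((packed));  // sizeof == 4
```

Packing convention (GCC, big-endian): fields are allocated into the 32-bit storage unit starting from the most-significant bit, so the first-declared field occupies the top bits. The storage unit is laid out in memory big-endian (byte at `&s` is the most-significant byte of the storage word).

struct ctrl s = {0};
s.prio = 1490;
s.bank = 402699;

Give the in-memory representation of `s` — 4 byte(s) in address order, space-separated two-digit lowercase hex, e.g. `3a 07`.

prio (11b) val=1490 bits=0x5d2 at bit 21: 0xba400000
bank (21b) val=402699 bits=0x6250b at bit 0: 0xba46250b
word = 0xba46250b → big-endian bytes:
  [0]=0xba  [1]=0x46  [2]=0x25  [3]=0x0b

ba 46 25 0b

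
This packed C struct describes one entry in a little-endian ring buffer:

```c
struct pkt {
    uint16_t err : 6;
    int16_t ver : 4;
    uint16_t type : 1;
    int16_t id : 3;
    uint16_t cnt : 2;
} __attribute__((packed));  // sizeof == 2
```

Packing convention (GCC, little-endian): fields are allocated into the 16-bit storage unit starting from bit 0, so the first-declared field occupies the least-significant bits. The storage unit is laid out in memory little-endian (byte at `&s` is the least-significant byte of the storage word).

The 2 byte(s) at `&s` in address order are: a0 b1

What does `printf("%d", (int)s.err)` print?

32

[0]=0xa0 [1]=0xb1 (little-endian) → word 0xb1a0
err [0+:6] = (word>>0) & 0x3f = 32  ←
ver [6+:4] = (word>>6) & 0xf = 6
type [10+:1] = (word>>10) & 0x1 = 0
id [11+:3] = (word>>11) & 0x7 = 6
cnt [14+:2] = (word>>14) & 0x3 = 2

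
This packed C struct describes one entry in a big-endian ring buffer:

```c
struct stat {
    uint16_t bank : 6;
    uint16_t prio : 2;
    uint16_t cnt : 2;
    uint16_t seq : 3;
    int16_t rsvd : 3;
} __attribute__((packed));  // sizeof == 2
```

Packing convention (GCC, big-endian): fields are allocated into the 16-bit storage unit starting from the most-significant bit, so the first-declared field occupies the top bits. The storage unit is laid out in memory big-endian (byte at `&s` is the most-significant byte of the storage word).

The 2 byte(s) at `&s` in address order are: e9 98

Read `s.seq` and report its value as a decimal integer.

3

[0]=0xe9 [1]=0x98 (big-endian) → word 0xe998
bank:6 @ bit 10 → (0xe998>>10)&0x3f = 0x3a
prio:2 @ bit 8 → (0xe998>>8)&0x3 = 0x1
cnt:2 @ bit 6 → (0xe998>>6)&0x3 = 0x2
seq:3 @ bit 3 → (0xe998>>3)&0x7 = 0x3  ←
rsvd:3 @ bit 0 → (0xe998>>0)&0x7 = 0x0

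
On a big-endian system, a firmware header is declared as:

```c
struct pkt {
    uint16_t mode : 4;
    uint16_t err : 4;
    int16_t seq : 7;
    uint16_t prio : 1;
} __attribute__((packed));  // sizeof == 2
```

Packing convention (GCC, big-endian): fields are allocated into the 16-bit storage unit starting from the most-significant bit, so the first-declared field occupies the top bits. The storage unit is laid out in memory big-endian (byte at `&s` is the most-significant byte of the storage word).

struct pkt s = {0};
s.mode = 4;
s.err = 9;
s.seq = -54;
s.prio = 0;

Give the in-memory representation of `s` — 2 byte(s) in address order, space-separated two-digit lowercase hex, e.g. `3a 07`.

49 94

mode:4 = 4 → 0x4 << 12 → word 0x4000
err:4 = 9 → 0x9 << 8 → word 0x4900
seq:7 = -54 → 0x4a << 1 → word 0x4994
prio:1 = 0 → 0x0 << 0 → word 0x4994
word = 0x4994 → big-endian bytes:
  [0]=0x49  [1]=0x94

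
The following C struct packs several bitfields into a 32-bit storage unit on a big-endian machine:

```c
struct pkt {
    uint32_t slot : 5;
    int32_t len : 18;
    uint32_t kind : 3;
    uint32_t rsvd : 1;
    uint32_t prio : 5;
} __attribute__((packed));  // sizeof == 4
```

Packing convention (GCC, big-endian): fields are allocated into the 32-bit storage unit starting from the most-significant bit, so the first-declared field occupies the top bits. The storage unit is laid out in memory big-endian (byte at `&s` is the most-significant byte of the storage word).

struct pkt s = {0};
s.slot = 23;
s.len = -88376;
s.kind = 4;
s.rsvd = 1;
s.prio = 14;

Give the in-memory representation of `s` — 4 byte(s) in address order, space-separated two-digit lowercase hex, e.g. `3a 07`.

[27+:5] slot=23 & 0x1f = 0x17; word=0xb8000000
[9+:18] len=-88376 & 0x3ffff = 0x2a6c8; word=0xbd4d9000
[6+:3] kind=4 & 0x7 = 0x4; word=0xbd4d9100
[5+:1] rsvd=1 & 0x1 = 0x1; word=0xbd4d9120
[0+:5] prio=14 & 0x1f = 0xe; word=0xbd4d912e
word = 0xbd4d912e → big-endian bytes:
  [0]=0xbd  [1]=0x4d  [2]=0x91  [3]=0x2e

bd 4d 91 2e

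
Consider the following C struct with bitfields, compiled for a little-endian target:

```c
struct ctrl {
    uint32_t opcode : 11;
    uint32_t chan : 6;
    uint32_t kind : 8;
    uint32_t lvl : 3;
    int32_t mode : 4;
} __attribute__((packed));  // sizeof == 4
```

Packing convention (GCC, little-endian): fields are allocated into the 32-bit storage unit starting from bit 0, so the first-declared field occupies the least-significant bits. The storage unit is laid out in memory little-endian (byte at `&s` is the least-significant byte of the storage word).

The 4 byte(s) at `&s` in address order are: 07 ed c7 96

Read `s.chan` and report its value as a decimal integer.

[0]=0x07 [1]=0xed [2]=0xc7 [3]=0x96 (little-endian) → word 0x96c7ed07
opcode:11 @ bit 0 → (0x96c7ed07>>0)&0x7ff = 0x507
chan:6 @ bit 11 → (0x96c7ed07>>11)&0x3f = 0x3d  ←
kind:8 @ bit 17 → (0x96c7ed07>>17)&0xff = 0x63
lvl:3 @ bit 25 → (0x96c7ed07>>25)&0x7 = 0x3
mode:4 @ bit 28 → (0x96c7ed07>>28)&0xf = 0x9

61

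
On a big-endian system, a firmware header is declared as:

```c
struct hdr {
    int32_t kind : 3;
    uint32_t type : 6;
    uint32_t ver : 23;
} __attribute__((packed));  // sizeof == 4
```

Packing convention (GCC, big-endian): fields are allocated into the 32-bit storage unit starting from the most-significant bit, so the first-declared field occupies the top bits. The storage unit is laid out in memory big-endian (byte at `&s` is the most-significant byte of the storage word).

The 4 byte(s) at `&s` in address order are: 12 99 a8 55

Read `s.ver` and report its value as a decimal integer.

1681493

[0]=0x12 [1]=0x99 [2]=0xa8 [3]=0x55 (big-endian) → word 0x1299a855
kind [29+:3] = (word>>29) & 0x7 = 0
type [23+:6] = (word>>23) & 0x3f = 37
ver [0+:23] = (word>>0) & 0x7fffff = 1681493  ←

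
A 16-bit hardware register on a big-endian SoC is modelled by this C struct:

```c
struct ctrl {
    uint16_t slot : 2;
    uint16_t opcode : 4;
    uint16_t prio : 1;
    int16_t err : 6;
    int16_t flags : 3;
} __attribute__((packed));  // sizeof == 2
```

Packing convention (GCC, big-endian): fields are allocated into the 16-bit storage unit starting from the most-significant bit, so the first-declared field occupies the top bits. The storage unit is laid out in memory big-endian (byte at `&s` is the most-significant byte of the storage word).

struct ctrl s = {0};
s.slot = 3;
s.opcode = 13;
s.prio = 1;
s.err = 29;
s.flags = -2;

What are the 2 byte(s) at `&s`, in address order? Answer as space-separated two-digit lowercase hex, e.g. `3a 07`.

[14+:2] slot=3 & 0x3 = 0x3; word=0xc000
[10+:4] opcode=13 & 0xf = 0xd; word=0xf400
[9+:1] prio=1 & 0x1 = 0x1; word=0xf600
[3+:6] err=29 & 0x3f = 0x1d; word=0xf6e8
[0+:3] flags=-2 & 0x7 = 0x6; word=0xf6ee
word = 0xf6ee → big-endian bytes:
  [0]=0xf6  [1]=0xee

f6 ee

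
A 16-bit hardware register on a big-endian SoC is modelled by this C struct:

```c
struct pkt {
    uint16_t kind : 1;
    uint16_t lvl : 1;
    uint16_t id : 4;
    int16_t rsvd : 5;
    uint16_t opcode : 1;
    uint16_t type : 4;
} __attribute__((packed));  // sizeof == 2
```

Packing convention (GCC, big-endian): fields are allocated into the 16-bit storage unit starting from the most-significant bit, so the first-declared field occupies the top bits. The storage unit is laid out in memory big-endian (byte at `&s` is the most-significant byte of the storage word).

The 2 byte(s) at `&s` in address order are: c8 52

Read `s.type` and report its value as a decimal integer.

2

[0]=0xc8 [1]=0x52 (big-endian) → word 0xc852
kind:1 @ bit 15 → (0xc852>>15)&0x1 = 0x1
lvl:1 @ bit 14 → (0xc852>>14)&0x1 = 0x1
id:4 @ bit 10 → (0xc852>>10)&0xf = 0x2
rsvd:5 @ bit 5 → (0xc852>>5)&0x1f = 0x2
opcode:1 @ bit 4 → (0xc852>>4)&0x1 = 0x1
type:4 @ bit 0 → (0xc852>>0)&0xf = 0x2  ←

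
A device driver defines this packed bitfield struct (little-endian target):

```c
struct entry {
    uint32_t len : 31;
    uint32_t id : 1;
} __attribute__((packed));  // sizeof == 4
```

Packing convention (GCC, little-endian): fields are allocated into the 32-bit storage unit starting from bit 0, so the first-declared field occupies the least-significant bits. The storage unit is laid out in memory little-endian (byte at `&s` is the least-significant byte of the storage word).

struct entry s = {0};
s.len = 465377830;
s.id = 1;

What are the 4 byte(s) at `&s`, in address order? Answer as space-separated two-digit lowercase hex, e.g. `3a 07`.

[0+:31] len=465377830 & 0x7fffffff = 0x1bbd1a26; word=0x1bbd1a26
[31+:1] id=1 & 0x1 = 0x1; word=0x9bbd1a26
word = 0x9bbd1a26 → little-endian bytes:
  [0]=0x26  [1]=0x1a  [2]=0xbd  [3]=0x9b

26 1a bd 9b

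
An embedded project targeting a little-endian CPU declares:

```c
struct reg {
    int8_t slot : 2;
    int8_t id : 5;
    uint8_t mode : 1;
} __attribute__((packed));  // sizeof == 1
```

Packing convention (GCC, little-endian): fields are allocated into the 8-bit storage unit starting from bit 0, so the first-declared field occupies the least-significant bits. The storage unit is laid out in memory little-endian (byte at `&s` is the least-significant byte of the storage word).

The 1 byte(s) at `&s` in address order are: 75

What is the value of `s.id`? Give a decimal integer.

-3

[0]=0x75 (little-endian) → word 0x75
slot [0+:2] = (word>>0) & 0x3 = 1
id [2+:5] = (word>>2) & 0x1f = 29  ←
mode [7+:1] = (word>>7) & 0x1 = 0
id signed 5b, MSB=1: 29 - 32 = -3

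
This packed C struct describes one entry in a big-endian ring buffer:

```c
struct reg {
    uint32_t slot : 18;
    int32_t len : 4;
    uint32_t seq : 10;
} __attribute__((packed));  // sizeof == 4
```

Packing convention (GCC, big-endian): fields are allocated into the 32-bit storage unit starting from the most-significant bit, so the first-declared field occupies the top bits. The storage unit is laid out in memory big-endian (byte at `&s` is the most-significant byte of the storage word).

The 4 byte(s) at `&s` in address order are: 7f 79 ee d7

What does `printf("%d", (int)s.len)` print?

-5

[0]=0x7f [1]=0x79 [2]=0xee [3]=0xd7 (big-endian) → word 0x7f79eed7
slot:18 @ bit 14 → (0x7f79eed7>>14)&0x3ffff = 0x1fde7
len:4 @ bit 10 → (0x7f79eed7>>10)&0xf = 0xb  ←
seq:10 @ bit 0 → (0x7f79eed7>>0)&0x3ff = 0x2d7
len signed 4b, MSB=1: 11 - 16 = -5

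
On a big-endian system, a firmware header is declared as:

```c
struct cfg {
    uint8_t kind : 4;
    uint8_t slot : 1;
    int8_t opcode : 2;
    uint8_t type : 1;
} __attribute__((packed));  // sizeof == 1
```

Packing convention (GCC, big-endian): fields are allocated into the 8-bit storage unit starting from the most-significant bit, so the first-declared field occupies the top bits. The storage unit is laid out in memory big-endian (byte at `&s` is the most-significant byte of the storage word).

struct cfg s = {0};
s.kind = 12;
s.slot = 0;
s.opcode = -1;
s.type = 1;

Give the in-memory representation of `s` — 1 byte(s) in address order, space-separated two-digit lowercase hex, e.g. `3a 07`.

kind:4 = 12 → 0xc << 4 → word 0xc0
slot:1 = 0 → 0x0 << 3 → word 0xc0
opcode:2 = -1 → 0x3 << 1 → word 0xc6
type:1 = 1 → 0x1 << 0 → word 0xc7
word = 0xc7 → big-endian bytes:
  [0]=0xc7

c7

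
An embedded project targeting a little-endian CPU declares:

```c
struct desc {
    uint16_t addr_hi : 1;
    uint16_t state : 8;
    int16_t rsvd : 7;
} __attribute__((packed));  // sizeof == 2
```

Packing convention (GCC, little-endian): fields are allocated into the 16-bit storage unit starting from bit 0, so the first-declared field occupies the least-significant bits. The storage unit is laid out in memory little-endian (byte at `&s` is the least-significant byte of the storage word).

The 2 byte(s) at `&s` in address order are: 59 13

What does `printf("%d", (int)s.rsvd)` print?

9

[0]=0x59 [1]=0x13 (little-endian) → word 0x1359
addr_hi [0+:1] = (word>>0) & 0x1 = 1
state [1+:8] = (word>>1) & 0xff = 172
rsvd [9+:7] = (word>>9) & 0x7f = 9  ←
rsvd signed 7b, MSB=0: value = 9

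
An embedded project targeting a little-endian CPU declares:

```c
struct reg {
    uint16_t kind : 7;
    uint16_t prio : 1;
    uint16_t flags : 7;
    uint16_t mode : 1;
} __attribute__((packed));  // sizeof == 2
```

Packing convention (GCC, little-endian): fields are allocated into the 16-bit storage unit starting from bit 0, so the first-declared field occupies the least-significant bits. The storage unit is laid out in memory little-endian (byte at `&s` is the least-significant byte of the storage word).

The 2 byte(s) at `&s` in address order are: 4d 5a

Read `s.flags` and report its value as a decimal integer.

[0]=0x4d [1]=0x5a (little-endian) → word 0x5a4d
kind [0+:7] = (word>>0) & 0x7f = 77
prio [7+:1] = (word>>7) & 0x1 = 0
flags [8+:7] = (word>>8) & 0x7f = 90  ←
mode [15+:1] = (word>>15) & 0x1 = 0

90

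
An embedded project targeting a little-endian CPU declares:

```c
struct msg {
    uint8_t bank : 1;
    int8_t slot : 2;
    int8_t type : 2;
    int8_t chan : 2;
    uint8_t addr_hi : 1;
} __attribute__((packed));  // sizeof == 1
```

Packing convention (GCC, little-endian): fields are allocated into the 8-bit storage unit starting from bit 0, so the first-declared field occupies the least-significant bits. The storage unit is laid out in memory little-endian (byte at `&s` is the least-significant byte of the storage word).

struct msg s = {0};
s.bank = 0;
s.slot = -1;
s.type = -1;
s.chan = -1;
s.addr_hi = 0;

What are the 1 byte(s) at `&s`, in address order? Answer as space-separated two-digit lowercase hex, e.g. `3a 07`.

7e

[0+:1] bank=0 & 0x1 = 0x0; word=0x00
[1+:2] slot=-1 & 0x3 = 0x3; word=0x06
[3+:2] type=-1 & 0x3 = 0x3; word=0x1e
[5+:2] chan=-1 & 0x3 = 0x3; word=0x7e
[7+:1] addr_hi=0 & 0x1 = 0x0; word=0x7e
word = 0x7e → little-endian bytes:
  [0]=0x7e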